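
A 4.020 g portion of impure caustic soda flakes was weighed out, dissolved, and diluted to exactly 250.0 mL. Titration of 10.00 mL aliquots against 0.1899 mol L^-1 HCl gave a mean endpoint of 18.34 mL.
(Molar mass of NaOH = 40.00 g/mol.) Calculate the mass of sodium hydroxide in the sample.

NaOH + HCl → NaCl + H2O
n(HCl) per titration = 0.01834 × 0.1899 = 3.483 × 10^-3 mol
n(NaOH) in each aliquot = 3.483 × 10^-3 mol (1:1 ratio)
n(NaOH) in the whole flask = 3.483 × 10^-3 × 250.0/10.00 = 0.08707 mol
mass of NaOH = 0.08707 × 40.00 = 3.483 g

3.483 g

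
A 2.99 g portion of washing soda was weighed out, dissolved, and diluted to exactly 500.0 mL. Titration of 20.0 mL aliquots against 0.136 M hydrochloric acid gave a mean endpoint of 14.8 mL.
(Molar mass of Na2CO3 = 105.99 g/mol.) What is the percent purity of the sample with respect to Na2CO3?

89.2 %

Na2CO3 + 2 HCl → 2 NaCl + H2O + CO2
n(HCl) per titration = 0.0148 × 0.136 = 2.01 × 10^-3 mol
From the 1:2 ratio, n(Na2CO3) in each aliquot = 1/2 × 2.01 × 10^-3 = 1.01 × 10^-3 mol
n(Na2CO3) in the whole flask = 1.01 × 10^-3 × 500.0/20.0 = 0.0252 mol
mass of Na2CO3 = 0.0252 × 105.99 = 2.67 g
% Na2CO3 = 2.67 / 2.99 × 100 = 89.2 %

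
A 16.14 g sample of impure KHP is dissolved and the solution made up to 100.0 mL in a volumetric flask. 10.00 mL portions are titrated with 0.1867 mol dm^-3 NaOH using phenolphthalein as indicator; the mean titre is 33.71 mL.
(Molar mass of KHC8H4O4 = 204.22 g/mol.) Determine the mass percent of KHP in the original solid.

79.63 %

KHC8H4O4 + NaOH → KNaC8H4O4 + H2O
n(NaOH) per titration = 0.03371 × 0.1867 = 6.294 × 10^-3 mol
n(KHC8H4O4) in each aliquot = 6.294 × 10^-3 mol (1:1 ratio)
n(KHC8H4O4) in the whole flask = 6.294 × 10^-3 × 100.0/10.00 = 0.06294 mol
mass of KHC8H4O4 = 0.06294 × 204.22 = 12.85 g
% KHC8H4O4 = 12.85 / 16.14 × 100 = 79.63 %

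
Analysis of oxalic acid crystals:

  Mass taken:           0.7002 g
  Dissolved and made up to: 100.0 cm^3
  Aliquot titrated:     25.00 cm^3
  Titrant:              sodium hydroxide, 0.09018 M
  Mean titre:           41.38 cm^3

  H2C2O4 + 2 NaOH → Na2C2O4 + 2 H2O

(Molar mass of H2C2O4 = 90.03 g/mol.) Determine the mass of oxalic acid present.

0.6719 g

n(NaOH) per titration = 0.04138 × 0.09018 = 3.732 × 10^-3 mol
From the 1:2 ratio, n(H2C2O4) in each aliquot = 1/2 × 3.732 × 10^-3 = 1.866 × 10^-3 mol
n(H2C2O4) in the whole flask = 1.866 × 10^-3 × 100.0/25.00 = 7.463 × 10^-3 mol
mass of H2C2O4 = 7.463 × 10^-3 × 90.03 = 0.6719 g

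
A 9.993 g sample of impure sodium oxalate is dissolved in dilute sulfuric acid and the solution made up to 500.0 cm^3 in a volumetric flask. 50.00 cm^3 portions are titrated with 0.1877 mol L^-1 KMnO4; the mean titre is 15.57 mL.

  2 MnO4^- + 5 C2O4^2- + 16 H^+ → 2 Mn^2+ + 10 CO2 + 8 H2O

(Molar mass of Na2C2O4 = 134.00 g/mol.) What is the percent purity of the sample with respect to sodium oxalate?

97.97 %

n(KMnO4) per titration = 0.01557 × 0.1877 = 2.922 × 10^-3 mol
From the 5:2 ratio, n(Na2C2O4) in each aliquot = 5/2 × 2.922 × 10^-3 = 7.306 × 10^-3 mol
n(Na2C2O4) in the whole flask = 7.306 × 10^-3 × 500.0/50.00 = 0.07306 mol
mass of Na2C2O4 = 0.07306 × 134.00 = 9.790 g
% Na2C2O4 = 9.790 / 9.993 × 100 = 97.97 %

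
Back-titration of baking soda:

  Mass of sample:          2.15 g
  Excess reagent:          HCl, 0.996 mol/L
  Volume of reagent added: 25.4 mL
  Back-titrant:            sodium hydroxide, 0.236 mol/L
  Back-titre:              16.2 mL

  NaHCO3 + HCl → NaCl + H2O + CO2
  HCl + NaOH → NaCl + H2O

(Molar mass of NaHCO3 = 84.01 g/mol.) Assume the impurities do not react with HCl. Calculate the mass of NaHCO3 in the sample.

n(HCl) added = 0.0254 × 0.996 = 0.0253 mol
n(NaOH) used in back-titration = 0.0162 × 0.236 = 3.82 × 10^-3 mol
n(HCl) left over = 3.82 × 10^-3 mol (1:1 ratio)
n(HCl) consumed by analyte = 0.0253 − 3.82 × 10^-3 = 0.0215 mol
n(NaHCO3) = 0.0215 mol (1:1 ratio)
mass of NaHCO3 = 0.0215 × 84.01 = 1.80 g

1.80 g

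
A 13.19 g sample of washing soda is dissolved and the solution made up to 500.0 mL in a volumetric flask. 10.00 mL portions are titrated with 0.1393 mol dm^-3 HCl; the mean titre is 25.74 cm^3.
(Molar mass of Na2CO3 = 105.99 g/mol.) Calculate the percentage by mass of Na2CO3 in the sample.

72.03 %

Na2CO3 + 2 HCl → 2 NaCl + H2O + CO2
n(HCl) per titration = 0.02574 × 0.1393 = 3.586 × 10^-3 mol
From the 1:2 ratio, n(Na2CO3) in each aliquot = 1/2 × 3.586 × 10^-3 = 1.793 × 10^-3 mol
n(Na2CO3) in the whole flask = 1.793 × 10^-3 × 500.0/10.00 = 0.08964 mol
mass of Na2CO3 = 0.08964 × 105.99 = 9.501 g
% Na2CO3 = 9.501 / 13.19 × 100 = 72.03 %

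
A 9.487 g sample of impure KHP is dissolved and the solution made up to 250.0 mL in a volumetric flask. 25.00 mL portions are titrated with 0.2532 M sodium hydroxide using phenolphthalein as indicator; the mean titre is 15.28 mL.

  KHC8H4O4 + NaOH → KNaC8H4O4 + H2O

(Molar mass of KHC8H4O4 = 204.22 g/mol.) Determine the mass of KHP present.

n(NaOH) per titration = 0.01528 × 0.2532 = 3.869 × 10^-3 mol
n(KHC8H4O4) in each aliquot = 3.869 × 10^-3 mol (1:1 ratio)
n(KHC8H4O4) in the whole flask = 3.869 × 10^-3 × 250.0/25.00 = 0.03869 mol
mass of KHC8H4O4 = 0.03869 × 204.22 = 7.901 g

7.901 g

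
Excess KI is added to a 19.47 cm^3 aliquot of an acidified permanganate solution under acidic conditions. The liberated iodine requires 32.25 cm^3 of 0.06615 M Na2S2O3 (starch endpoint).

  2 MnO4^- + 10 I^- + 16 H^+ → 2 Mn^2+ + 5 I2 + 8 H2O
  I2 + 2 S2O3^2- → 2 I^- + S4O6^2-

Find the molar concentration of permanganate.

0.02191 M

n(S2O3^2-) = 0.03225 × 0.06615 = 2.133 × 10^-3 mol
n(I2) = n(S2O3^2-)/2 = 1.067 × 10^-3 mol
From the 2:5 ratio, n(MnO4^-) in the aliquot = 2/5 × 1.067 × 10^-3 = 4.267 × 10^-4 mol
[MnO4^-] = 4.267 × 10^-4 / 0.01947 = 0.02191 mol/L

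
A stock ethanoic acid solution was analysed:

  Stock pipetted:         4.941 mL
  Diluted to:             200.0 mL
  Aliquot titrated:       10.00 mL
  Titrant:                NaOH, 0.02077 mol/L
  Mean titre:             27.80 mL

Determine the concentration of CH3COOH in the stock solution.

CH3COOH + NaOH → CH3COONa + H2O
n(NaOH) = 0.02780 × 0.02077 = 5.774 × 10^-4 mol
n(CH3COOH) in the aliquot = 5.774 × 10^-4 mol (1:1 ratio)
[CH3COOH]_dilute = 5.774 × 10^-4 / 0.01000 = 0.05774 mol/L
Dilution factor = 200.0 / 4.941 = 40.48
[CH3COOH]_stock = 0.05774 × 40.48 = 2.337 mol/L

2.337 mol/L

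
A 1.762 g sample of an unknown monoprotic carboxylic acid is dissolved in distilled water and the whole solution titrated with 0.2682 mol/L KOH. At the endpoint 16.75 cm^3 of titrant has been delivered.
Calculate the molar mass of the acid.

n(KOH) = 0.01675 L × 0.2682 mol/L = 4.492 × 10^-3 mol
n(HA) = 4.492 × 10^-3 mol (1:1 ratio)
M = m / n = 1.762 g / 4.492 × 10^-3 mol = 392.2 g/mol

392.2 g/mol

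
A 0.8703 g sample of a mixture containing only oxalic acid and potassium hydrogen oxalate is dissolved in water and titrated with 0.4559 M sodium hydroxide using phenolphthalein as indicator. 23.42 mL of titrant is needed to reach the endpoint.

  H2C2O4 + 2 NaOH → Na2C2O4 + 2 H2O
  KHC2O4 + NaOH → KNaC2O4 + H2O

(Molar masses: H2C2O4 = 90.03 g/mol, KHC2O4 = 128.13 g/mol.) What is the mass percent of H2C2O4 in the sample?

30.98 %

n(NaOH) = 0.02342 × 0.4559 = 0.01068 mol
Let x = n(H2C2O4), y = n(KHC2O4).
Titrant: 2x + 1y = 0.01068;  mass: 90.03x + 128.13y = 0.8703
Solving, x = 2.994 × 10^-3 mol, y = 4.688 × 10^-3 mol
mass of H2C2O4 = 2.994 × 10^-3 × 90.03 = 0.2696 g
% H2C2O4 = 0.2696 / 0.8703 × 100 = 30.98 %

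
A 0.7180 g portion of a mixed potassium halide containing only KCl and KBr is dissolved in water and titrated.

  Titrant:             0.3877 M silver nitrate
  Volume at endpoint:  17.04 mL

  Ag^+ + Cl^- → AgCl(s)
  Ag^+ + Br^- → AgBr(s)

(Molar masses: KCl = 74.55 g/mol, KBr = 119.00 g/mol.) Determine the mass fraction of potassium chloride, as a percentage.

n(AgNO3) = 0.01704 × 0.3877 = 6.606 × 10^-3 mol
Let x = n(KCl), y = n(KBr).
Titrant: 1x + 1y = 6.606 × 10^-3;  mass: 74.55x + 119.00y = 0.7180
Solving, x = 1.533 × 10^-3 mol, y = 5.073 × 10^-3 mol
mass of KCl = 1.533 × 10^-3 × 74.55 = 0.1143 g
% KCl = 0.1143 / 0.7180 × 100 = 15.92 %

15.92 %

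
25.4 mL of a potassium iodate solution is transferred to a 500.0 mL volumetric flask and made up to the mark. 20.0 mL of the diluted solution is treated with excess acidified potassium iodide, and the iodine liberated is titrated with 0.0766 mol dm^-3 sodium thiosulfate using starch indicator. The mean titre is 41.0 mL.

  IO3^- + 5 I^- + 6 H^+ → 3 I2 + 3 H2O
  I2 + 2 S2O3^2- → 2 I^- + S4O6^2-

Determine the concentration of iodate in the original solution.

n(S2O3^2-) = 0.0410 × 0.0766 = 3.14 × 10^-3 mol
n(I2) = n(S2O3^2-)/2 = 1.57 × 10^-3 mol
From the 1:3 ratio, n(IO3^-) in the aliquot = 1/3 × 1.57 × 10^-3 = 5.23 × 10^-4 mol
[IO3^-]_dilute = 5.23 × 10^-4 / 0.0200 = 0.0262 mol/L
[IO3^-]_original = 0.0262 × 500.0/25.4 = 0.515 mol/L

0.515 mol/L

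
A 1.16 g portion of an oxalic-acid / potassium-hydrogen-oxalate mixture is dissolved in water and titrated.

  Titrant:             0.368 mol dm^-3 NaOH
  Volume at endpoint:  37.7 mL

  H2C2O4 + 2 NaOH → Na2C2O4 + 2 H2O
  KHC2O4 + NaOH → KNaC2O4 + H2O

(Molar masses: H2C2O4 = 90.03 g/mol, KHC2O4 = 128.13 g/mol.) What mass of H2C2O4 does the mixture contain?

0.335 g

n(NaOH) = 0.0377 × 0.368 = 0.0139 mol
Let x = n(H2C2O4), y = n(KHC2O4).
Titrant: 2x + 1y = 0.0139;  mass: 90.03x + 128.13y = 1.16
Solving, x = 3.72 × 10^-3 mol, y = 6.44 × 10^-3 mol
mass of H2C2O4 = 3.72 × 10^-3 × 90.03 = 0.335 g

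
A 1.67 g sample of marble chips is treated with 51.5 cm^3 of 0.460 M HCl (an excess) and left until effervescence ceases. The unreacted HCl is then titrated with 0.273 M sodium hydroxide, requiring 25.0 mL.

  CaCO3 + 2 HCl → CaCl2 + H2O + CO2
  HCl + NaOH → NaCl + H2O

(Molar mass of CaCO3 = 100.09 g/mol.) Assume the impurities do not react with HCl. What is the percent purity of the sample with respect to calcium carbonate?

n(HCl) added = 0.0515 × 0.460 = 0.0237 mol
n(NaOH) used in back-titration = 0.0250 × 0.273 = 6.83 × 10^-3 mol
n(HCl) left over = 6.83 × 10^-3 mol (1:1 ratio)
n(HCl) consumed by analyte = 0.0237 − 6.83 × 10^-3 = 0.0169 mol
From the 1:2 ratio, n(CaCO3) = 1/2 × 0.0169 = 8.43 × 10^-3 mol
mass of CaCO3 = 8.43 × 10^-3 × 100.09 = 0.844 g
% CaCO3 = 0.844 / 1.67 × 100 = 50.5 %

50.5 %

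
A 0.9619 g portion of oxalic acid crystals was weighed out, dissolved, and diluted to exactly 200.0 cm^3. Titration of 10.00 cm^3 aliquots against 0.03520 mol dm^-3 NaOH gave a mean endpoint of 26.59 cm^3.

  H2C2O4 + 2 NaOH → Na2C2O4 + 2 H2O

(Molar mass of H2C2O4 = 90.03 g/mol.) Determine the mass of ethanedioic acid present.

n(NaOH) per titration = 0.02659 × 0.03520 = 9.360 × 10^-4 mol
From the 1:2 ratio, n(H2C2O4) in each aliquot = 1/2 × 9.360 × 10^-4 = 4.680 × 10^-4 mol
n(H2C2O4) in the whole flask = 4.680 × 10^-4 × 200.0/10.00 = 9.360 × 10^-3 mol
mass of H2C2O4 = 9.360 × 10^-3 × 90.03 = 0.8427 g

0.8427 g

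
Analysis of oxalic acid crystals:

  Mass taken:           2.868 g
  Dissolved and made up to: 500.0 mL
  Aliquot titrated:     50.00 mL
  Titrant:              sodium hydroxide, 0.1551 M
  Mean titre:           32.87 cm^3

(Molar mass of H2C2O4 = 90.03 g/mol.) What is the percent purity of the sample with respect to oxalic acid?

80.02 %

H2C2O4 + 2 NaOH → Na2C2O4 + 2 H2O
n(NaOH) per titration = 0.03287 × 0.1551 = 5.098 × 10^-3 mol
From the 1:2 ratio, n(H2C2O4) in each aliquot = 1/2 × 5.098 × 10^-3 = 2.549 × 10^-3 mol
n(H2C2O4) in the whole flask = 2.549 × 10^-3 × 500.0/50.00 = 0.02549 mol
mass of H2C2O4 = 0.02549 × 90.03 = 2.295 g
% H2C2O4 = 2.295 / 2.868 × 100 = 80.02 %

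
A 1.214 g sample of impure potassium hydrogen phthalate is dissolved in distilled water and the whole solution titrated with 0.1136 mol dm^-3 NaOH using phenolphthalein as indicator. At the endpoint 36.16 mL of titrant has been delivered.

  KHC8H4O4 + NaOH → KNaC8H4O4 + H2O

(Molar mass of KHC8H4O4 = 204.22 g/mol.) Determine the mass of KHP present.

n(NaOH) = 0.03616 L × 0.1136 mol/L = 4.108 × 10^-3 mol
n(KHC8H4O4) = 4.108 × 10^-3 mol (1:1 ratio)
mass of KHC8H4O4 = 4.108 × 10^-3 × 204.22 g/mol = 0.8389 g

0.8389 g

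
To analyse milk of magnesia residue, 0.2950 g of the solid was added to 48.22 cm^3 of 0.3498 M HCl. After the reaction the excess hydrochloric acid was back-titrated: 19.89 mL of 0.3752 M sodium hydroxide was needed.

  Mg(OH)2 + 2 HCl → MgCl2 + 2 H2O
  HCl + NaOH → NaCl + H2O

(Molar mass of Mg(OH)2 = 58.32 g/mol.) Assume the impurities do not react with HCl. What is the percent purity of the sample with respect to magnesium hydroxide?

92.96 %

n(HCl) added = 0.04822 × 0.3498 = 0.01687 mol
n(NaOH) used in back-titration = 0.01989 × 0.3752 = 7.463 × 10^-3 mol
n(HCl) left over = 7.463 × 10^-3 mol (1:1 ratio)
n(HCl) consumed by analyte = 0.01687 − 7.463 × 10^-3 = 9.405 × 10^-3 mol
From the 1:2 ratio, n(Mg(OH)2) = 1/2 × 9.405 × 10^-3 = 4.702 × 10^-3 mol
mass of Mg(OH)2 = 4.702 × 10^-3 × 58.32 = 0.2742 g
% Mg(OH)2 = 0.2742 / 0.2950 × 100 = 92.96 %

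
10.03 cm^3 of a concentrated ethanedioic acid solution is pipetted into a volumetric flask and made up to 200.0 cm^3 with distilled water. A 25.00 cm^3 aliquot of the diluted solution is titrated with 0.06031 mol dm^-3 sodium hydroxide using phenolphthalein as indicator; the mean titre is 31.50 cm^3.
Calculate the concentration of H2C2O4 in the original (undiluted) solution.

0.7576 mol/L

H2C2O4 + 2 NaOH → Na2C2O4 + 2 H2O
n(NaOH) = 0.03150 × 0.06031 = 1.900 × 10^-3 mol
From the 1:2 ratio, n(H2C2O4) in the aliquot = 1/2 × 1.900 × 10^-3 = 9.499 × 10^-4 mol
[H2C2O4]_dilute = 9.499 × 10^-4 / 0.02500 = 0.03800 mol/L
Dilution factor = 200.0 / 10.03 = 19.94
[H2C2O4]_stock = 0.03800 × 19.94 = 0.7576 mol/L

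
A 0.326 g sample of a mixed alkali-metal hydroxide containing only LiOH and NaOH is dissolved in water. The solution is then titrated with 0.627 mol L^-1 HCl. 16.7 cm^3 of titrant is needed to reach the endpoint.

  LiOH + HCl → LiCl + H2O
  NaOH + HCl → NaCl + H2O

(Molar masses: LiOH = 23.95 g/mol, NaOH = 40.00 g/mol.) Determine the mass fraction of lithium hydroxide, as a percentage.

42.5 %

n(HCl) = 0.0167 × 0.627 = 0.0105 mol
Let x = n(LiOH), y = n(NaOH).
Titrant: 1x + 1y = 0.0105;  mass: 23.95x + 40.00y = 0.326
Solving, x = 5.78 × 10^-3 mol, y = 4.69 × 10^-3 mol
mass of LiOH = 5.78 × 10^-3 × 23.95 = 0.139 g
% LiOH = 0.139 / 0.326 × 100 = 42.5 %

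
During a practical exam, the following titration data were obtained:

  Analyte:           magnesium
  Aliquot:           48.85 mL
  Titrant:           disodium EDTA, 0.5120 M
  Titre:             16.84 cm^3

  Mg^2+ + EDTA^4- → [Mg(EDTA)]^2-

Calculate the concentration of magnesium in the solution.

0.1765 M

n(EDTA) = 0.01684 L × 0.5120 mol/L = 8.622 × 10^-3 mol
n(Mg2+) = 8.622 × 10^-3 mol (1:1 mole ratio)
[Mg2+] = 8.622 × 10^-3 mol / 0.04885 L = 0.1765 mol/L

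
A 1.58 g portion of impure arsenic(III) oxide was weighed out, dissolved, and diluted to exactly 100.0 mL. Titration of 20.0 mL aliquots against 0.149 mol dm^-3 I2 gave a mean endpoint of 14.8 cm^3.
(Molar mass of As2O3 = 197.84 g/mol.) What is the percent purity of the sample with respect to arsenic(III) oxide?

As2O3 + 2 I2 + 2 H2O → As2O5 + 4 HI
n(I2) per titration = 0.0148 × 0.149 = 2.21 × 10^-3 mol
From the 1:2 ratio, n(As2O3) in each aliquot = 1/2 × 2.21 × 10^-3 = 1.10 × 10^-3 mol
n(As2O3) in the whole flask = 1.10 × 10^-3 × 100.0/20.0 = 5.51 × 10^-3 mol
mass of As2O3 = 5.51 × 10^-3 × 197.84 = 1.09 g
% As2O3 = 1.09 / 1.58 × 100 = 69.0 %

69.0 %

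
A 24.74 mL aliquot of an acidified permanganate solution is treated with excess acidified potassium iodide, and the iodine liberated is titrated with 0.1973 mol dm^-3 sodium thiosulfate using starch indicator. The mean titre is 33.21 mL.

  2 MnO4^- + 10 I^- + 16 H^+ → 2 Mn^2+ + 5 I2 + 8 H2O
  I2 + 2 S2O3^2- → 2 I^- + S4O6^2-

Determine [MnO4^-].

n(S2O3^2-) = 0.03321 × 0.1973 = 6.552 × 10^-3 mol
n(I2) = n(S2O3^2-)/2 = 3.276 × 10^-3 mol
From the 2:5 ratio, n(MnO4^-) in the aliquot = 2/5 × 3.276 × 10^-3 = 1.310 × 10^-3 mol
[MnO4^-] = 1.310 × 10^-3 / 0.02474 = 0.05297 mol/L

0.05297 mol/L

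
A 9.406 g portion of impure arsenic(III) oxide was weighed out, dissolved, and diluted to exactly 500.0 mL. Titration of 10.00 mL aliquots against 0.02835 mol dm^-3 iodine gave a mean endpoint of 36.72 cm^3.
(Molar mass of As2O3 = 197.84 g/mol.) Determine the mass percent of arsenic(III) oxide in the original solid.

54.74 %

As2O3 + 2 I2 + 2 H2O → As2O5 + 4 HI
n(I2) per titration = 0.03672 × 0.02835 = 1.041 × 10^-3 mol
From the 1:2 ratio, n(As2O3) in each aliquot = 1/2 × 1.041 × 10^-3 = 5.205 × 10^-4 mol
n(As2O3) in the whole flask = 5.205 × 10^-4 × 500.0/10.00 = 0.02603 mol
mass of As2O3 = 0.02603 × 197.84 = 5.149 g
% As2O3 = 5.149 / 9.406 × 100 = 54.74 %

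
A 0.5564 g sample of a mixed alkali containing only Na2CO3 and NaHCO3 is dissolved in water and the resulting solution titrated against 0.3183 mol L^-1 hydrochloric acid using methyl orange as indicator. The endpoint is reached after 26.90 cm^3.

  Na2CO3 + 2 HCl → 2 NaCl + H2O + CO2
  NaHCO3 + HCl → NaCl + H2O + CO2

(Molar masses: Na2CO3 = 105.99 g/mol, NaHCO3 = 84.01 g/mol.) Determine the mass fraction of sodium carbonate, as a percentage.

n(HCl) = 0.02690 × 0.3183 = 8.562 × 10^-3 mol
Let x = n(Na2CO3), y = n(NaHCO3).
Titrant: 2x + 1y = 8.562 × 10^-3;  mass: 105.99x + 84.01y = 0.5564
Solving, x = 2.626 × 10^-3 mol, y = 3.309 × 10^-3 mol
mass of Na2CO3 = 2.626 × 10^-3 × 105.99 = 0.2784 g
% Na2CO3 = 0.2784 / 0.5564 × 100 = 50.03 %

50.03 %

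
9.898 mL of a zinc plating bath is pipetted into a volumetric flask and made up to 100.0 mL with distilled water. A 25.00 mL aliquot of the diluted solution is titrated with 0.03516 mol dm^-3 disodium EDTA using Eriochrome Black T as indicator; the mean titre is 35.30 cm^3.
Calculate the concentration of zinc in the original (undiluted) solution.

0.5016 mol/L

Zn^2+ + EDTA^4- → [Zn(EDTA)]^2-
n(EDTA) = 0.03530 × 0.03516 = 1.241 × 10^-3 mol
n(Zn2+) in the aliquot = 1.241 × 10^-3 mol (1:1 ratio)
[Zn2+]_dilute = 1.241 × 10^-3 / 0.02500 = 0.04965 mol/L
Dilution factor = 100.0 / 9.898 = 10.10
[Zn2+]_stock = 0.04965 × 10.10 = 0.5016 mol/L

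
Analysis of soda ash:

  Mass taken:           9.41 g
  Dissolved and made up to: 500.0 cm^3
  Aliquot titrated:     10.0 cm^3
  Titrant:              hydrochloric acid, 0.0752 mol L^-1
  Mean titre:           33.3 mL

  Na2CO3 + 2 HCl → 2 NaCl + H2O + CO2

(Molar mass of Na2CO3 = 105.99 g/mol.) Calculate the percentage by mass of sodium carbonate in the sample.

70.5 %

n(HCl) per titration = 0.0333 × 0.0752 = 2.50 × 10^-3 mol
From the 1:2 ratio, n(Na2CO3) in each aliquot = 1/2 × 2.50 × 10^-3 = 1.25 × 10^-3 mol
n(Na2CO3) in the whole flask = 1.25 × 10^-3 × 500.0/10.0 = 0.0626 mol
mass of Na2CO3 = 0.0626 × 105.99 = 6.64 g
% Na2CO3 = 6.64 / 9.41 × 100 = 70.5 %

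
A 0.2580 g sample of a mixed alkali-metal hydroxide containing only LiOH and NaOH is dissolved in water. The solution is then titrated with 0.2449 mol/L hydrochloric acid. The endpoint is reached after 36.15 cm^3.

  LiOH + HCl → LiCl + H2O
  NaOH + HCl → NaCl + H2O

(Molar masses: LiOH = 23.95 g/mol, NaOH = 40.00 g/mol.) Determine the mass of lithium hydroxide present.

0.1434 g

n(HCl) = 0.03615 × 0.2449 = 8.853 × 10^-3 mol
Let x = n(LiOH), y = n(NaOH).
Titrant: 1x + 1y = 8.853 × 10^-3;  mass: 23.95x + 40.00y = 0.2580
Solving, x = 5.989 × 10^-3 mol, y = 2.864 × 10^-3 mol
mass of LiOH = 5.989 × 10^-3 × 23.95 = 0.1434 g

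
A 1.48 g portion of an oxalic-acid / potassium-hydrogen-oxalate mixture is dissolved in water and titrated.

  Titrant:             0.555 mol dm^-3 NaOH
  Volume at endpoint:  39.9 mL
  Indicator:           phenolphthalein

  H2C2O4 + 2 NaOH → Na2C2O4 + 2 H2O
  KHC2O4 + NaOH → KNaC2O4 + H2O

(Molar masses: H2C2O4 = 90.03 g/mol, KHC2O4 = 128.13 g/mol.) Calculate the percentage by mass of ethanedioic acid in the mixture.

n(NaOH) = 0.0399 × 0.555 = 0.0221 mol
Let x = n(H2C2O4), y = n(KHC2O4).
Titrant: 2x + 1y = 0.0221;  mass: 90.03x + 128.13y = 1.48
Solving, x = 8.17 × 10^-3 mol, y = 5.81 × 10^-3 mol
mass of H2C2O4 = 8.17 × 10^-3 × 90.03 = 0.735 g
% H2C2O4 = 0.735 / 1.48 × 100 = 49.7 %

49.7 %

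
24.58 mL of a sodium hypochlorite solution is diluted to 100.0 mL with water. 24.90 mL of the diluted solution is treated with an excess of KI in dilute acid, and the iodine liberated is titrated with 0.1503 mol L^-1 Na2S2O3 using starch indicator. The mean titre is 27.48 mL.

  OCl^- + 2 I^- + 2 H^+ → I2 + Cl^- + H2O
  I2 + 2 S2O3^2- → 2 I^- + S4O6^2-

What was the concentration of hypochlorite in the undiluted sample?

n(S2O3^2-) = 0.02748 × 0.1503 = 4.130 × 10^-3 mol
n(I2) = n(S2O3^2-)/2 = 2.065 × 10^-3 mol
n(OCl^-) in the aliquot = 2.065 × 10^-3 mol (1:1 ratio)
[OCl^-]_dilute = 2.065 × 10^-3 / 0.02490 = 0.08294 mol/L
[OCl^-]_original = 0.08294 × 100.0/24.58 = 0.3374 mol/L

0.3374 mol/L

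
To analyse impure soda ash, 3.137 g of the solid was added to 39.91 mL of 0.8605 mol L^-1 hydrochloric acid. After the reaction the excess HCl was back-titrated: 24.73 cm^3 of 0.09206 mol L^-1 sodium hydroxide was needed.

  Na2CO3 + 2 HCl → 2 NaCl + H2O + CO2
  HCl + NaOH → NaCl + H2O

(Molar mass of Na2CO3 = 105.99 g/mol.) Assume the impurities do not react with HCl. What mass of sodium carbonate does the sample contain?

n(HCl) added = 0.03991 × 0.8605 = 0.03434 mol
n(NaOH) used in back-titration = 0.02473 × 0.09206 = 2.277 × 10^-3 mol
n(HCl) left over = 2.277 × 10^-3 mol (1:1 ratio)
n(HCl) consumed by analyte = 0.03434 − 2.277 × 10^-3 = 0.03207 mol
From the 1:2 ratio, n(Na2CO3) = 1/2 × 0.03207 = 0.01603 mol
mass of Na2CO3 = 0.01603 × 105.99 = 1.699 g

1.699 g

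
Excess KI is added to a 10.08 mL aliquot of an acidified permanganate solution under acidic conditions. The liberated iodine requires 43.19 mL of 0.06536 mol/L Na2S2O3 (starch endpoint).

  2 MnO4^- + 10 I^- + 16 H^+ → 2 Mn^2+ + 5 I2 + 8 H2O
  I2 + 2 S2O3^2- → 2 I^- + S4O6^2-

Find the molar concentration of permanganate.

0.05601 mol/L

n(S2O3^2-) = 0.04319 × 0.06536 = 2.823 × 10^-3 mol
n(I2) = n(S2O3^2-)/2 = 1.411 × 10^-3 mol
From the 2:5 ratio, n(MnO4^-) in the aliquot = 2/5 × 1.411 × 10^-3 = 5.646 × 10^-4 mol
[MnO4^-] = 5.646 × 10^-4 / 0.01008 = 0.05601 mol/L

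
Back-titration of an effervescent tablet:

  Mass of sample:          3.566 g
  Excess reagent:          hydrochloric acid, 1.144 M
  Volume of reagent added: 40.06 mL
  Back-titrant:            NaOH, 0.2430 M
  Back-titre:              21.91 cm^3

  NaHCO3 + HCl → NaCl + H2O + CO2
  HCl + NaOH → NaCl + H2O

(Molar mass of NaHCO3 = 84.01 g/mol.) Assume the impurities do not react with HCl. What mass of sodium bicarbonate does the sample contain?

n(HCl) added = 0.04006 × 1.144 = 0.04583 mol
n(NaOH) used in back-titration = 0.02191 × 0.2430 = 5.324 × 10^-3 mol
n(HCl) left over = 5.324 × 10^-3 mol (1:1 ratio)
n(HCl) consumed by analyte = 0.04583 − 5.324 × 10^-3 = 0.04050 mol
n(NaHCO3) = 0.04050 mol (1:1 ratio)
mass of NaHCO3 = 0.04050 × 84.01 = 3.403 g

3.403 g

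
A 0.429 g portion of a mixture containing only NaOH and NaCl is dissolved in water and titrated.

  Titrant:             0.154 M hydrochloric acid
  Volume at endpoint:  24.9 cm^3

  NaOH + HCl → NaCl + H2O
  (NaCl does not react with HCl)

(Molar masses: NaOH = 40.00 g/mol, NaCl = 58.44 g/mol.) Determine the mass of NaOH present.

0.153 g

n(HCl) = 0.0249 × 0.154 = 3.83 × 10^-3 mol
Let x = n(NaOH), y = n(NaCl).
Titrant: 1x = 3.83 × 10^-3;  mass: 40.00x + 58.44y = 0.429
Solving, x = 3.83 × 10^-3 mol, y = 4.72 × 10^-3 mol
mass of NaOH = 3.83 × 10^-3 × 40.00 = 0.153 g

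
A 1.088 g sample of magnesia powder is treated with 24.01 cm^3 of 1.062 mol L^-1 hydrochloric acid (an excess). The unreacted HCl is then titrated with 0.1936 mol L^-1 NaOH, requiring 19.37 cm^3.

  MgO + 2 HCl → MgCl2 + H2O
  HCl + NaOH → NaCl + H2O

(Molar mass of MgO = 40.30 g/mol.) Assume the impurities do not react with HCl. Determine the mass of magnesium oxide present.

n(HCl) added = 0.02401 × 1.062 = 0.02550 mol
n(NaOH) used in back-titration = 0.01937 × 0.1936 = 3.750 × 10^-3 mol
n(HCl) left over = 3.750 × 10^-3 mol (1:1 ratio)
n(HCl) consumed by analyte = 0.02550 − 3.750 × 10^-3 = 0.02175 mol
From the 1:2 ratio, n(MgO) = 1/2 × 0.02175 = 0.01087 mol
mass of MgO = 0.01087 × 40.30 = 0.4382 g

0.4382 g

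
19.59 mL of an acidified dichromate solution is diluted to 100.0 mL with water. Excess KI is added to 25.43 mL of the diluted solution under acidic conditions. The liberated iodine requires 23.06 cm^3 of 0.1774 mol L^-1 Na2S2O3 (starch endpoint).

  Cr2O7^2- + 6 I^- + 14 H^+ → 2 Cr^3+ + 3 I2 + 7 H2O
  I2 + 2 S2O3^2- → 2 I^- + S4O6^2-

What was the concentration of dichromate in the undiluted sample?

n(S2O3^2-) = 0.02306 × 0.1774 = 4.091 × 10^-3 mol
n(I2) = n(S2O3^2-)/2 = 2.045 × 10^-3 mol
From the 1:3 ratio, n(Cr2O7^2-) in the aliquot = 1/3 × 2.045 × 10^-3 = 6.818 × 10^-4 mol
[Cr2O7^2-]_dilute = 6.818 × 10^-4 / 0.02543 = 0.02681 mol/L
[Cr2O7^2-]_original = 0.02681 × 100.0/19.59 = 0.1369 mol/L

0.1369 mol/L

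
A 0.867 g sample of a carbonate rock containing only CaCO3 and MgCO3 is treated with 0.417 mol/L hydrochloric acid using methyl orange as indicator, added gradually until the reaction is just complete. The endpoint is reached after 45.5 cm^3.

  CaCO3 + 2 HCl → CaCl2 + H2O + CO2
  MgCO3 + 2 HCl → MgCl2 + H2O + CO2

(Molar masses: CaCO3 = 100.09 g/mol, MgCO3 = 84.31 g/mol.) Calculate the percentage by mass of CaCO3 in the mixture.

49.1 %

n(HCl) = 0.0455 × 0.417 = 0.0190 mol
Let x = n(CaCO3), y = n(MgCO3).
Titrant: 2x + 2y = 0.0190;  mass: 100.09x + 84.31y = 0.867
Solving, x = 4.26 × 10^-3 mol, y = 5.23 × 10^-3 mol
mass of CaCO3 = 4.26 × 10^-3 × 100.09 = 0.426 g
% CaCO3 = 0.426 / 0.867 × 100 = 49.1 %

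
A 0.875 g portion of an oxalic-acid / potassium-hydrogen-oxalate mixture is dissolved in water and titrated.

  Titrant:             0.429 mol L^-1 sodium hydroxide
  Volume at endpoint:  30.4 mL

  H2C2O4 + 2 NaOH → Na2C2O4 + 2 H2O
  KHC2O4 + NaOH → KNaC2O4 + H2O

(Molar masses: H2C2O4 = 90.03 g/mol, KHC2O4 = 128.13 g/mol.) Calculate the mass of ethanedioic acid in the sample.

n(NaOH) = 0.0304 × 0.429 = 0.0130 mol
Let x = n(H2C2O4), y = n(KHC2O4).
Titrant: 2x + 1y = 0.0130;  mass: 90.03x + 128.13y = 0.875
Solving, x = 4.79 × 10^-3 mol, y = 3.46 × 10^-3 mol
mass of H2C2O4 = 4.79 × 10^-3 × 90.03 = 0.431 g

0.431 g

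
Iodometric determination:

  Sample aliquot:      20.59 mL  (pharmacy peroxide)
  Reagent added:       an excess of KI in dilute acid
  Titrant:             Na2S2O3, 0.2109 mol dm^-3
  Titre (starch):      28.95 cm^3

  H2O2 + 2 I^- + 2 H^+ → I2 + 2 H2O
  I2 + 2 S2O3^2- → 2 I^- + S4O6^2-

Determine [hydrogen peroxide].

0.1483 mol/L

n(S2O3^2-) = 0.02895 × 0.2109 = 6.106 × 10^-3 mol
n(I2) = n(S2O3^2-)/2 = 3.053 × 10^-3 mol
n(H2O2) in the aliquot = 3.053 × 10^-3 mol (1:1 ratio)
[H2O2] = 3.053 × 10^-3 / 0.02059 = 0.1483 mol/L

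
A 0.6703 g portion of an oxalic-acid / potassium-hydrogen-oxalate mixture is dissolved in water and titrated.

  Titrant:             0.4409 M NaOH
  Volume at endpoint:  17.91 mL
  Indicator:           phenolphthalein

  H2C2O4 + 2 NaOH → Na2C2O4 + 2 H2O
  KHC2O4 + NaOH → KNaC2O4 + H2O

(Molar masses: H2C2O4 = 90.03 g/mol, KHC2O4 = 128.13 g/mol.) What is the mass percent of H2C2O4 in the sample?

n(NaOH) = 0.01791 × 0.4409 = 7.897 × 10^-3 mol
Let x = n(H2C2O4), y = n(KHC2O4).
Titrant: 2x + 1y = 7.897 × 10^-3;  mass: 90.03x + 128.13y = 0.6703
Solving, x = 2.054 × 10^-3 mol, y = 3.788 × 10^-3 mol
mass of H2C2O4 = 2.054 × 10^-3 × 90.03 = 0.1849 g
% H2C2O4 = 0.1849 / 0.6703 × 100 = 27.59 %

27.59 %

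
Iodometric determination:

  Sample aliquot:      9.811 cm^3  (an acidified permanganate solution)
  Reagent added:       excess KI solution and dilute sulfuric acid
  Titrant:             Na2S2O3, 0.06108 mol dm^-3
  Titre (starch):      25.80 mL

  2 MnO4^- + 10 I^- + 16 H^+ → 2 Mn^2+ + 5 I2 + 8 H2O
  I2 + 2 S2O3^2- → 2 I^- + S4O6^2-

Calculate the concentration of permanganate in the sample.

0.03212 mol/L

n(S2O3^2-) = 0.02580 × 0.06108 = 1.576 × 10^-3 mol
n(I2) = n(S2O3^2-)/2 = 7.879 × 10^-4 mol
From the 2:5 ratio, n(MnO4^-) in the aliquot = 2/5 × 7.879 × 10^-4 = 3.152 × 10^-4 mol
[MnO4^-] = 3.152 × 10^-4 / 0.009811 = 0.03212 mol/L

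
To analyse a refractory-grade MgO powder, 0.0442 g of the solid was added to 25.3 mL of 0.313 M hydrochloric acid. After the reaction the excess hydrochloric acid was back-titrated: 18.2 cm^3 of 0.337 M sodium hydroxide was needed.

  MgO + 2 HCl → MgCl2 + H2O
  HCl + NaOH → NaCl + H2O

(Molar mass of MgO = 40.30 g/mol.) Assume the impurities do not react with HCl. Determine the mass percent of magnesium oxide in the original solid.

n(HCl) added = 0.0253 × 0.313 = 7.92 × 10^-3 mol
n(NaOH) used in back-titration = 0.0182 × 0.337 = 6.13 × 10^-3 mol
n(HCl) left over = 6.13 × 10^-3 mol (1:1 ratio)
n(HCl) consumed by analyte = 7.92 × 10^-3 − 6.13 × 10^-3 = 1.79 × 10^-3 mol
From the 1:2 ratio, n(MgO) = 1/2 × 1.79 × 10^-3 = 8.93 × 10^-4 mol
mass of MgO = 8.93 × 10^-4 × 40.30 = 0.0360 g
% MgO = 0.0360 / 0.0442 × 100 = 81.4 %

81.4 %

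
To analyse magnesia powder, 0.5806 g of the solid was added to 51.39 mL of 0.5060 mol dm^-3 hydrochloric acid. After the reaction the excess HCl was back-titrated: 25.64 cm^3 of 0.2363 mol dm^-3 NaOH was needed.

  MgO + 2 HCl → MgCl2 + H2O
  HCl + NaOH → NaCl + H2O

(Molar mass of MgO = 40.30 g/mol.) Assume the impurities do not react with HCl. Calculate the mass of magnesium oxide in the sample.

0.4019 g

n(HCl) added = 0.05139 × 0.5060 = 0.02600 mol
n(NaOH) used in back-titration = 0.02564 × 0.2363 = 6.059 × 10^-3 mol
n(HCl) left over = 6.059 × 10^-3 mol (1:1 ratio)
n(HCl) consumed by analyte = 0.02600 − 6.059 × 10^-3 = 0.01994 mol
From the 1:2 ratio, n(MgO) = 1/2 × 0.01994 = 9.972 × 10^-3 mol
mass of MgO = 9.972 × 10^-3 × 40.30 = 0.4019 g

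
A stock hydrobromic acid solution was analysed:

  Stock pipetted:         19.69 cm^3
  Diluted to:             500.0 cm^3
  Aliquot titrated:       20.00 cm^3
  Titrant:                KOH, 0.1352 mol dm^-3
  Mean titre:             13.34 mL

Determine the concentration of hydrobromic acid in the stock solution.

HBr + KOH → KBr + H2O
n(KOH) = 0.01334 × 0.1352 = 1.804 × 10^-3 mol
n(HBr) in the aliquot = 1.804 × 10^-3 mol (1:1 ratio)
[HBr]_dilute = 1.804 × 10^-3 / 0.02000 = 0.09018 mol/L
Dilution factor = 500.0 / 19.69 = 25.39
[HBr]_stock = 0.09018 × 25.39 = 2.290 mol/L

2.290 mol/L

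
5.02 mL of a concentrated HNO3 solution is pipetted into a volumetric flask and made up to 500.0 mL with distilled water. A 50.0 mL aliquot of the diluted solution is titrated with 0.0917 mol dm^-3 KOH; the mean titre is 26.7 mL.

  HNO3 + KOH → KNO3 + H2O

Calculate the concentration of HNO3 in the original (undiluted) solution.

n(KOH) = 0.0267 × 0.0917 = 2.45 × 10^-3 mol
n(HNO3) in the aliquot = 2.45 × 10^-3 mol (1:1 ratio)
[HNO3]_dilute = 2.45 × 10^-3 / 0.0500 = 0.0490 mol/L
Dilution factor = 500.0 / 5.02 = 99.60
[HNO3]_stock = 0.0490 × 99.60 = 4.88 mol/L

4.88 mol/L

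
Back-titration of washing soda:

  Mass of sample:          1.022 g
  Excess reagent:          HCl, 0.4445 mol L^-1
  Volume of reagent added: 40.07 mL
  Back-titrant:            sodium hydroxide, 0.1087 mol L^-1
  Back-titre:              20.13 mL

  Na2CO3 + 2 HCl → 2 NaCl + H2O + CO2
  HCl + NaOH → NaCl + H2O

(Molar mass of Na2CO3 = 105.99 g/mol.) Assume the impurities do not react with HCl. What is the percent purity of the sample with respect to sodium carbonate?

n(HCl) added = 0.04007 × 0.4445 = 0.01781 mol
n(NaOH) used in back-titration = 0.02013 × 0.1087 = 2.188 × 10^-3 mol
n(HCl) left over = 2.188 × 10^-3 mol (1:1 ratio)
n(HCl) consumed by analyte = 0.01781 − 2.188 × 10^-3 = 0.01562 mol
From the 1:2 ratio, n(Na2CO3) = 1/2 × 0.01562 = 7.811 × 10^-3 mol
mass of Na2CO3 = 7.811 × 10^-3 × 105.99 = 0.8279 g
% Na2CO3 = 0.8279 / 1.022 × 100 = 81.01 %

81.01 %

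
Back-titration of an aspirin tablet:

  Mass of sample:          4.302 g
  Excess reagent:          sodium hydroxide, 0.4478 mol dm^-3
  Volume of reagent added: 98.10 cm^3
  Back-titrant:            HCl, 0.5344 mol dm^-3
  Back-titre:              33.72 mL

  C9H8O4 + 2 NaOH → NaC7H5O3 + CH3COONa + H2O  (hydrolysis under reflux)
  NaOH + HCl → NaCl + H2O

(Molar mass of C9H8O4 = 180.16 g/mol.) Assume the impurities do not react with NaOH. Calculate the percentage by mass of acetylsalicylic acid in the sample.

54.25 %

n(NaOH) added = 0.09810 × 0.4478 = 0.04393 mol
n(HCl) used in back-titration = 0.03372 × 0.5344 = 0.01802 mol
n(NaOH) left over = 0.01802 mol (1:1 ratio)
n(NaOH) consumed by analyte = 0.04393 − 0.01802 = 0.02591 mol
From the 1:2 ratio, n(C9H8O4) = 1/2 × 0.02591 = 0.01295 mol
mass of C9H8O4 = 0.01295 × 180.16 = 2.334 g
% C9H8O4 = 2.334 / 4.302 × 100 = 54.25 %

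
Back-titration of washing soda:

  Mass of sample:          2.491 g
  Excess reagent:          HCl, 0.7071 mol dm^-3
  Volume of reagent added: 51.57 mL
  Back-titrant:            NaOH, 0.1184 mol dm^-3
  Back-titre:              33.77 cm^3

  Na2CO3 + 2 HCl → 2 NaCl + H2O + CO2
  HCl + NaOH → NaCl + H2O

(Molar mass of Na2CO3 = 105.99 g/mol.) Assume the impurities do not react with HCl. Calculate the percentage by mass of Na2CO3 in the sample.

69.07 %

n(HCl) added = 0.05157 × 0.7071 = 0.03647 mol
n(NaOH) used in back-titration = 0.03377 × 0.1184 = 3.998 × 10^-3 mol
n(HCl) left over = 3.998 × 10^-3 mol (1:1 ratio)
n(HCl) consumed by analyte = 0.03647 − 3.998 × 10^-3 = 0.03247 mol
From the 1:2 ratio, n(Na2CO3) = 1/2 × 0.03247 = 0.01623 mol
mass of Na2CO3 = 0.01623 × 105.99 = 1.721 g
% Na2CO3 = 1.721 / 2.491 × 100 = 69.07 %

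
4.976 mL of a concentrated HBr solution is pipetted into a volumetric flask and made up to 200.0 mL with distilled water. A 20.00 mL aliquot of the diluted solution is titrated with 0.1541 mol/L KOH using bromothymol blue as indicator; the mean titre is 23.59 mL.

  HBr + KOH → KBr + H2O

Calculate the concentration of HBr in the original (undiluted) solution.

7.306 mol/L

n(KOH) = 0.02359 × 0.1541 = 3.635 × 10^-3 mol
n(HBr) in the aliquot = 3.635 × 10^-3 mol (1:1 ratio)
[HBr]_dilute = 3.635 × 10^-3 / 0.02000 = 0.1818 mol/L
Dilution factor = 200.0 / 4.976 = 40.19
[HBr]_stock = 0.1818 × 40.19 = 7.306 mol/L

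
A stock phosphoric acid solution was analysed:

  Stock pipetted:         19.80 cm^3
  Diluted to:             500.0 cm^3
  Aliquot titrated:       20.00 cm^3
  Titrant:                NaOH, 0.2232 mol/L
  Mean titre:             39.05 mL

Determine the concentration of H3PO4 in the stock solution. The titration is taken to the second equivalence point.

H3PO4 + 2 NaOH → Na2HPO4 + 2 H2O
n(NaOH) = 0.03905 × 0.2232 = 8.716 × 10^-3 mol
From the 1:2 ratio, n(H3PO4) in the aliquot = 1/2 × 8.716 × 10^-3 = 4.358 × 10^-3 mol
[H3PO4]_dilute = 4.358 × 10^-3 / 0.02000 = 0.2179 mol/L
Dilution factor = 500.0 / 19.80 = 25.25
[H3PO4]_stock = 0.2179 × 25.25 = 5.502 mol/L

5.502 mol/L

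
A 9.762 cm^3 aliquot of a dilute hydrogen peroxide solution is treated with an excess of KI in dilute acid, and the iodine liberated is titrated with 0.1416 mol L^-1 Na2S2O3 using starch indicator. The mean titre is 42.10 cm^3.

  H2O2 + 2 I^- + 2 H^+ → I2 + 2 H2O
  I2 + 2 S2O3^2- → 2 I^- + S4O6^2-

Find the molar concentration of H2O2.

n(S2O3^2-) = 0.04210 × 0.1416 = 5.961 × 10^-3 mol
n(I2) = n(S2O3^2-)/2 = 2.981 × 10^-3 mol
n(H2O2) in the aliquot = 2.981 × 10^-3 mol (1:1 ratio)
[H2O2] = 2.981 × 10^-3 / 0.009762 = 0.3053 mol/L

0.3053 mol/L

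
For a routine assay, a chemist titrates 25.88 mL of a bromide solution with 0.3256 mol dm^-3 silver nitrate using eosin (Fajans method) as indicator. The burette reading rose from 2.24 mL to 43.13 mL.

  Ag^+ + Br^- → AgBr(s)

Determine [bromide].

0.5144 mol/L

n(AgNO3) = 0.04089 L × 0.3256 mol/L = 0.01331 mol
n(Br-) = 0.01331 mol (1:1 mole ratio)
[Br-] = 0.01331 mol / 0.02588 L = 0.5144 mol/L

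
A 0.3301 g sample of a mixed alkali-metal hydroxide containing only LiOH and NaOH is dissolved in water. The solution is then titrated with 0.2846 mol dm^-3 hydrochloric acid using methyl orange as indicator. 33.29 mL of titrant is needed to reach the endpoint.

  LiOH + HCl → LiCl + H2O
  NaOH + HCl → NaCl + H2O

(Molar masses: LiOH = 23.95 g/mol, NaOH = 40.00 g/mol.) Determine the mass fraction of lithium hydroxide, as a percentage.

22.09 %

n(HCl) = 0.03329 × 0.2846 = 9.474 × 10^-3 mol
Let x = n(LiOH), y = n(NaOH).
Titrant: 1x + 1y = 9.474 × 10^-3;  mass: 23.95x + 40.00y = 0.3301
Solving, x = 3.045 × 10^-3 mol, y = 6.429 × 10^-3 mol
mass of LiOH = 3.045 × 10^-3 × 23.95 = 0.07293 g
% LiOH = 0.07293 / 0.3301 × 100 = 22.09 %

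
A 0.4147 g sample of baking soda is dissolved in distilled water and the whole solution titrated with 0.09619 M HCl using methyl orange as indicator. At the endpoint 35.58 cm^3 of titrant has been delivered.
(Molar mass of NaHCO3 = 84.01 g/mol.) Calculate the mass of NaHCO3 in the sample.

NaHCO3 + HCl → NaCl + H2O + CO2
n(HCl) = 0.03558 L × 0.09619 mol/L = 3.422 × 10^-3 mol
n(NaHCO3) = 3.422 × 10^-3 mol (1:1 ratio)
mass of NaHCO3 = 3.422 × 10^-3 × 84.01 g/mol = 0.2875 g

0.2875 g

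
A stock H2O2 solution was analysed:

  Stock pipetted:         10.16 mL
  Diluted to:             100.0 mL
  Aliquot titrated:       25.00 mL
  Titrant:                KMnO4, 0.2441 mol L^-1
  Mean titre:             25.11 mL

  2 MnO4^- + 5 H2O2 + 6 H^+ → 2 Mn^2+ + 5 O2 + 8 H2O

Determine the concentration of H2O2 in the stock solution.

6.033 mol/L

n(KMnO4) = 0.02511 × 0.2441 = 6.129 × 10^-3 mol
From the 5:2 ratio, n(H2O2) in the aliquot = 5/2 × 6.129 × 10^-3 = 0.01532 mol
[H2O2]_dilute = 0.01532 / 0.02500 = 0.6129 mol/L
Dilution factor = 100.0 / 10.16 = 9.843
[H2O2]_stock = 0.6129 × 9.843 = 6.033 mol/L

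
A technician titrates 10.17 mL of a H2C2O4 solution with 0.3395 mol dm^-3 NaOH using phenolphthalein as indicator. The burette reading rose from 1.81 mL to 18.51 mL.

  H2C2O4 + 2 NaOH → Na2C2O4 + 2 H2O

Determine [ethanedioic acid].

n(NaOH) = 0.01670 L × 0.3395 mol/L = 5.670 × 10^-3 mol
From the 1:2 mole ratio, n(H2C2O4) = 1/2 × 5.670 × 10^-3 = 2.835 × 10^-3 mol
[H2C2O4] = 2.835 × 10^-3 mol / 0.01017 L = 0.2787 mol/L

0.2787 mol/L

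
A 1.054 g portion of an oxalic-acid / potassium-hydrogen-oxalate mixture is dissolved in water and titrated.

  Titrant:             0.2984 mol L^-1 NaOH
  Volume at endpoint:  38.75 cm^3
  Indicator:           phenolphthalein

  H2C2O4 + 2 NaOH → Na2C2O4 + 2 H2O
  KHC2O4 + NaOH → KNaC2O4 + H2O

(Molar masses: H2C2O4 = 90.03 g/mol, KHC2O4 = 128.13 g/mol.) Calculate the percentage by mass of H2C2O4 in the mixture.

n(NaOH) = 0.03875 × 0.2984 = 0.01156 mol
Let x = n(H2C2O4), y = n(KHC2O4).
Titrant: 2x + 1y = 0.01156;  mass: 90.03x + 128.13y = 1.054
Solving, x = 2.572 × 10^-3 mol, y = 6.419 × 10^-3 mol
mass of H2C2O4 = 2.572 × 10^-3 × 90.03 = 0.2316 g
% H2C2O4 = 0.2316 / 1.054 × 100 = 21.97 %

21.97 %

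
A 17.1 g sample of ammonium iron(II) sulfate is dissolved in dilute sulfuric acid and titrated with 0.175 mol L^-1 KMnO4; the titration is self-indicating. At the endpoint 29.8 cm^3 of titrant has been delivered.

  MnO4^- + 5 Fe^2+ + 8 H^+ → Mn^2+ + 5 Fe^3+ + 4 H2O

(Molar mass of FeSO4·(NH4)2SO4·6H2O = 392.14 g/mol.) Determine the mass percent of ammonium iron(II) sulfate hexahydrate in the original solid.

n(KMnO4) = 0.0298 L × 0.175 mol/L = 5.21 × 10^-3 mol
From the 5:1 ratio, n(FeSO4·(NH4)2SO4·6H2O) = 5/1 × 5.21 × 10^-3 = 0.0261 mol
mass of FeSO4·(NH4)2SO4·6H2O = 0.0261 × 392.14 g/mol = 10.2 g
% FeSO4·(NH4)2SO4·6H2O = 10.2 / 17.1 × 100 = 59.8 %

59.8 %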